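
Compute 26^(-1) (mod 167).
26^(-1) ≡ 45 (mod 167). Verification: 26 × 45 = 1170 ≡ 1 (mod 167)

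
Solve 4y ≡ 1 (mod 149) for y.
4^(-1) ≡ 112 (mod 149). Verification: 4 × 112 = 448 ≡ 1 (mod 149)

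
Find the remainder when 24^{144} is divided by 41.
By Fermat: 24^{40} ≡ 1 (mod 41). 144 = 3×40 + 24. So 24^{144} ≡ 24^{24} ≡ 37 (mod 41)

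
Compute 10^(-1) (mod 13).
4

Using Extended Euclidean Algorithm:
gcd(10, 13) = 1
Bezout coefficients: 10 × 4 + 13 × -3 = 1
So 10 × 4 ≡ 1 (mod 13)
The inverse is 4 mod 13 = 4
Verification: 10 × 4 = 40 = 3 × 13 + 1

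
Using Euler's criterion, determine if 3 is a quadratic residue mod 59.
By Euler's criterion: 3^{29} ≡ 1 (mod 59). Since this equals 1, 3 is a QR.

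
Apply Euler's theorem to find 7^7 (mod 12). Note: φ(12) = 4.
By Euler: 7^{4} ≡ 1 (mod 12) since gcd(7, 12) = 1. 7 = 1×4 + 3. So 7^{7} ≡ 7^{3} ≡ 7 (mod 12)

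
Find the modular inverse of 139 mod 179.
139^(-1) ≡ 85 (mod 179). Verification: 139 × 85 = 11815 ≡ 1 (mod 179)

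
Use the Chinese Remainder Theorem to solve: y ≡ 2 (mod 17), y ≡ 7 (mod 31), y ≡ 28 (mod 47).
19909

Using the Chinese Remainder Theorem:
M = product of moduli = 24769
For equation 1: M_1 = 1457, 1457 ≡ 12 (mod 17), inverse of 1457 mod 17 is 10 (check: 12 × 10 = 120 ≡ 1 (mod 17))
For equation 2: M_2 = 799, 799 ≡ 24 (mod 31), inverse of 799 mod 31 is 22 (check: 24 × 22 = 528 ≡ 1 (mod 31))
For equation 3: M_3 = 527, 527 ≡ 10 (mod 47), inverse of 527 mod 47 is 33 (check: 10 × 33 = 330 ≡ 1 (mod 47))
Combine: y ≡ Σ r_i×M_i×(M_i⁻¹ mod m_i) = 2×1457×10 + 7×799×22 + 28×527×33 = 29140 + 123046 + 486948 = 639134
639134 mod 24769 = 19909
y ≡ 19909 (mod 24769)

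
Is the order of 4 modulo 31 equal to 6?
No, the actual order is 5, not 6.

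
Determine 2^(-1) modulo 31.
2^(-1) ≡ 16 (mod 31). Verification: 2 × 16 = 32 ≡ 1 (mod 31)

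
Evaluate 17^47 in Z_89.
Using repeated squaring. 47 = 32 + 8 + 4 + 2 + 1 (binary 101111). Repeated squaring mod 89: 17^1 ≡ 17; 17^2 ≡ 17² = 289 ≡ 22; 17^4 ≡ 22² = 484 ≡ 39; 17^8 ≡ 39² = 1521 ≡ 8; 17^16 ≡ 8² = 64 ≡ 64; 17^32 ≡ 64² = 4096 ≡ 2. Multiply: 17^47 = 17^32 × 17^8 × 17^4 × 17^2 × 17^1 ≡ 2 × 8 × 39 × 22 × 17 (mod 89): 2 × 8 = 16 ≡ 16; 16 × 39 = 624 ≡ 1; 1 × 22 = 22 ≡ 22; 22 × 17 = 374 ≡ 18. So 17^47 ≡ 18 (mod 89).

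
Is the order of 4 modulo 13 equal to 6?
Yes, ord_13(4) = 6.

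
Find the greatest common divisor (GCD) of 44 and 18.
2

Using the Euclidean algorithm:
44 = 2 × 18 + 8
18 = 2 × 8 + 2
8 = 4 × 2 + 0

GCD(44, 18) = 2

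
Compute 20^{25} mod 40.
0

Using successive squaring:
Binary expansion of 25: 11001
Powers of 20 mod 40 (each is the square of the previous):
  20^1 ≡ 20 (mod 40)
  20^2 ≡ 20² = 400 ≡ 0 (mod 40)
  20^4 ≡ 0² = 0 ≡ 0 (mod 40)
  20^8 ≡ 0² = 0 ≡ 0 (mod 40)
  20^16 ≡ 0² = 0 ≡ 0 (mod 40)
25 = 16 + 8 + 1, so 20^25 = 20^16 × 20^8 × 20^1 ≡ 0 × 0 × 20 (mod 40)
Multiplying step by step:
  0 × 0 = 0 ≡ 0 (mod 40)
  0 × 20 = 0 ≡ 0 (mod 40)
Result: 20^25 ≡ 0 (mod 40)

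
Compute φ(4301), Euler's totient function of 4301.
3520

Prime factorization: 4301 = 11 × 17 × 23
Using the formula φ(n) = n × Π(1 - 1/p) for each prime factor p:
φ(4301) = 4301 × (1 - 1/11) × (1 - 1/17) × (1 - 1/23)
φ(4301) = 3520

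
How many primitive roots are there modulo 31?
8

The number of primitive roots modulo p is φ(p-1) = φ(30)
φ(30) = 8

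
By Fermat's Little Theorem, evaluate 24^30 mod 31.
By Fermat's Little Theorem, 24^{30} ≡ 1 (mod 31) since 31 is prime and gcd(24, 31) = 1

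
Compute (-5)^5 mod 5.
(-5) ≡ 0 (mod 5). 5 = 4 + 1 (binary 101). Repeated squaring mod 5: 0^1 ≡ 0; 0^2 ≡ 0² = 0 ≡ 0; 0^4 ≡ 0² = 0 ≡ 0. Multiply: (-5)^5 ≡ 0^4 × 0^1 ≡ 0 × 0 (mod 5): 0 × 0 = 0 ≡ 0. So (-5)^5 ≡ 0 (mod 5).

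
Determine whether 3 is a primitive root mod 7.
p - 1 = 6 has prime divisors 2, 3. Check 3^(6/q) mod 7 for each: 3^(6/2) = 3^3 ≡ 6, 3^(6/3) = 3^2 ≡ 2 (mod 7). None of these is 1, so 3 has order 6 = φ(7), so it is a primitive root mod 7.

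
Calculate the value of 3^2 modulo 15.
2 = 2 (binary 10). Repeated squaring mod 15: 3^1 ≡ 3; 3^2 ≡ 3² = 9 ≡ 9. So 3^2 ≡ 9 (mod 15).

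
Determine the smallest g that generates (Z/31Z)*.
3

A primitive root g modulo p has order p-1 = 30
Prime divisors of 30: [2, 3, 5]
g is a primitive root iff g^(30/q) ≢ 1 (mod 31) for each prime divisor q
Testing small values:
  g = 2: 2^15 ≡ 1, 2^10 ≡ 1, 2^6 ≡ 2 (mod 31) → 2^15 ≡ 1, not primitive root
  g = 3: 3^15 ≡ 30, 3^10 ≡ 25, 3^6 ≡ 16 (mod 31) → none is 1, primitive root!
The smallest primitive root is 3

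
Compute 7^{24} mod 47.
7

Using successive squaring:
Binary expansion of 24: 11000
Powers of 7 mod 47 (each is the square of the previous):
  7^1 ≡ 7 (mod 47)
  7^2 ≡ 7² = 49 ≡ 2 (mod 47)
  7^4 ≡ 2² = 4 ≡ 4 (mod 47)
  7^8 ≡ 4² = 16 ≡ 16 (mod 47)
  7^16 ≡ 16² = 256 ≡ 21 (mod 47)
24 = 16 + 8, so 7^24 = 7^16 × 7^8 ≡ 21 × 16 (mod 47)
Multiplying step by step:
  21 × 16 = 336 ≡ 7 (mod 47)
Result: 7^24 ≡ 7 (mod 47)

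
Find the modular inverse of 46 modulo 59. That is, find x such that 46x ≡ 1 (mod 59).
9

Using Extended Euclidean Algorithm:
gcd(46, 59) = 1
Bezout coefficients: 46 × 9 + 59 × -7 = 1
So 46 × 9 ≡ 1 (mod 59)
The inverse is 9 mod 59 = 9
Verification: 46 × 9 = 414 = 7 × 59 + 1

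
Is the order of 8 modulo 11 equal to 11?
No, the actual order is 10, not 11.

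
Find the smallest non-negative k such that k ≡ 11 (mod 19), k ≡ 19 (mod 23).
410

Using the Chinese Remainder Theorem:
M = product of moduli = 437
For equation 1: M_1 = 23, 23 ≡ 4 (mod 19), inverse of 23 mod 19 is 5 (check: 4 × 5 = 20 ≡ 1 (mod 19))
For equation 2: M_2 = 19, 19 ≡ 19 (mod 23), inverse of 19 mod 23 is 17 (check: 19 × 17 = 323 ≡ 1 (mod 23))
Combine: k ≡ Σ r_i×M_i×(M_i⁻¹ mod m_i) = 11×23×5 + 19×19×17 = 1265 + 6137 = 7402
7402 mod 437 = 410
k ≡ 410 (mod 437)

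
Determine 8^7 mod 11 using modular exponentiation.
7 = 4 + 2 + 1 (binary 111). Repeated squaring mod 11: 8^1 ≡ 8; 8^2 ≡ 8² = 64 ≡ 9; 8^4 ≡ 9² = 81 ≡ 4. Multiply: 8^7 = 8^4 × 8^2 × 8^1 ≡ 4 × 9 × 8 (mod 11): 4 × 9 = 36 ≡ 3; 3 × 8 = 24 ≡ 2. So 8^7 ≡ 2 (mod 11).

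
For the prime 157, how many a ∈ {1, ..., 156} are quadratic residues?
For prime 157, there are (p-1)/2 = (157-1)/2 = 78 quadratic residues (excluding 0).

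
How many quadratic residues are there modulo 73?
For prime 73, there are (p-1)/2 = (73-1)/2 = 36 quadratic residues (excluding 0).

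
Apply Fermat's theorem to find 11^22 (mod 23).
By Fermat's Little Theorem, 11^{22} ≡ 1 (mod 23) since 23 is prime and gcd(11, 23) = 1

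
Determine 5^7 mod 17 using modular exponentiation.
7 = 4 + 2 + 1 (binary 111). Repeated squaring mod 17: 5^1 ≡ 5; 5^2 ≡ 5² = 25 ≡ 8; 5^4 ≡ 8² = 64 ≡ 13. Multiply: 5^7 = 5^4 × 5^2 × 5^1 ≡ 13 × 8 × 5 (mod 17): 13 × 8 = 104 ≡ 2; 2 × 5 = 10 ≡ 10. So 5^7 ≡ 10 (mod 17).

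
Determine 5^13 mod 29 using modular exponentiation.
Using repeated squaring. 13 = 8 + 4 + 1 (binary 1101). Repeated squaring mod 29: 5^1 ≡ 5; 5^2 ≡ 5² = 25 ≡ 25; 5^4 ≡ 25² = 625 ≡ 16; 5^8 ≡ 16² = 256 ≡ 24. Multiply: 5^13 = 5^8 × 5^4 × 5^1 ≡ 24 × 16 × 5 (mod 29): 24 × 16 = 384 ≡ 7; 7 × 5 = 35 ≡ 6. So 5^13 ≡ 6 (mod 29).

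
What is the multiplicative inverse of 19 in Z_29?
19^(-1) ≡ 26 (mod 29). Verification: 19 × 26 = 494 ≡ 1 (mod 29)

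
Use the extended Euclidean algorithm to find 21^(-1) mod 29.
Extended GCD: 21(-11) + 29(8) = 1. So 21^(-1) ≡ 18 ≡ 18 (mod 29). Verify: 21 × 18 = 378 ≡ 1 (mod 29)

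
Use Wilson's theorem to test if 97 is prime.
(96)! mod 97 = 96. Since 96 ≡ -1 (mod 97), 97 is prime.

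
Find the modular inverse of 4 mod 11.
4^(-1) ≡ 3 (mod 11). Verification: 4 × 3 = 12 ≡ 1 (mod 11)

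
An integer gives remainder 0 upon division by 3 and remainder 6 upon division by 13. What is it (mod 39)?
M = 3 × 13 = 39. M₁ = 13, y₁ ≡ 1 (mod 3). M₂ = 3, y₂ ≡ 9 (mod 13). n = 0×13×1 + 6×3×9 ≡ 6 (mod 39). The smallest positive such number is 6.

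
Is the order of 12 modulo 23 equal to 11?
Yes, ord_23(12) = 11.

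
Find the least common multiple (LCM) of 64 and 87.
5568

First find GCD(64, 87) using the Euclidean algorithm:
64 = 0 × 87 + 64
87 = 1 × 64 + 23
64 = 2 × 23 + 18
23 = 1 × 18 + 5
18 = 3 × 5 + 3
5 = 1 × 3 + 2
3 = 1 × 2 + 1
2 = 2 × 1 + 0
GCD(64, 87) = 1

LCM formula: LCM(a, b) = (a × b) / GCD(a, b)
LCM(64, 87) = (64 × 87) / 1
LCM(64, 87) = 5568 / 1
LCM(64, 87) = 5568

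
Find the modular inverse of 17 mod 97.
17^(-1) ≡ 40 (mod 97). Verification: 17 × 40 = 680 ≡ 1 (mod 97)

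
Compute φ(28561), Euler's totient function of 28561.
26364

Prime factorization: 28561 = 13^4
Using the formula φ(n) = n × Π(1 - 1/p) for each prime factor p:
φ(28561) = 28561 × (1 - 1/13)
φ(28561) = 26364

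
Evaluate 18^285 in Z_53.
Using Fermat: 18^{52} ≡ 1 (mod 53). 285 ≡ 25 (mod 52). So 18^{285} ≡ 18^{25} ≡ 50 (mod 53)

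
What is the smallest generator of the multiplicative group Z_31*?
p - 1 = 30 has prime divisors 2, 3, 5. h is a primitive root mod 31 iff h^(30/q) ≢ 1 (mod 31) for each such q.
h = 2: 2^15 ≡ 1, 2^10 ≡ 1, 2^6 ≡ 2 (mod 31); 2^15 ≡ 1, so not a primitive root.
h = 3: 3^15 ≡ 30, 3^10 ≡ 25, 3^6 ≡ 16 (mod 31); none is 1, so 3 has order 30 and is a primitive root.
The smallest primitive root mod 31 is g = 3.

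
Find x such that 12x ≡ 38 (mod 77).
16

Since gcd(12, 77) = 1 divides 38, a solution exists.
Multiply both sides by the inverse of 12 mod 77:
  12^(-1) mod 77 = 45
  x ≡ 45 × 38 ≡ 1710 ≡ 16 (mod 77)
Verification: 12 × 16 = 192 = 2 × 77 + 38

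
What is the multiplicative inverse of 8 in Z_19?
8^(-1) ≡ 12 (mod 19). Verification: 8 × 12 = 96 ≡ 1 (mod 19)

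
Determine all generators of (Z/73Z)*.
Primitive roots mod 73: {5, 11, 13, 14, 15, 20, 26, 28, 29, 31, 33, 34, 39, 40, 42, 44, 45, 47, 53, 58, 59, 60, 62, 68}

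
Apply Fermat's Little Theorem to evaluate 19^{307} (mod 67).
65

By Fermat's Little Theorem, a^(p-1) ≡ 1 (mod p) for prime p and gcd(a, p) = 1
Here p = 67, so 19^66 ≡ 1 (mod 67)
We can reduce the exponent: 307 mod 66 = 43
So 19^307 ≡ 19^43 (mod 67)
Computing: 19^43 mod 67 = 65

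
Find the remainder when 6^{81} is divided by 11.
By Fermat: 6^{10} ≡ 1 (mod 11). 81 = 8×10 + 1. So 6^{81} ≡ 6^{1} ≡ 6 (mod 11)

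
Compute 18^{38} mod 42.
30

Using successive squaring:
Binary expansion of 38: 100110
Powers of 18 mod 42 (each is the square of the previous):
  18^1 ≡ 18 (mod 42)
  18^2 ≡ 18² = 324 ≡ 30 (mod 42)
  18^4 ≡ 30² = 900 ≡ 18 (mod 42)
  18^8 ≡ 18² = 324 ≡ 30 (mod 42)
  18^16 ≡ 30² = 900 ≡ 18 (mod 42)
  18^32 ≡ 18² = 324 ≡ 30 (mod 42)
38 = 32 + 4 + 2, so 18^38 = 18^32 × 18^4 × 18^2 ≡ 30 × 18 × 30 (mod 42)
Multiplying step by step:
  30 × 18 = 540 ≡ 36 (mod 42)
  36 × 30 = 1080 ≡ 30 (mod 42)
Result: 18^38 ≡ 30 (mod 42)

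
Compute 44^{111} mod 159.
122

Using successive squaring:
Binary expansion of 111: 1101111
Powers of 44 mod 159 (each is the square of the previous):
  44^1 ≡ 44 (mod 159)
  44^2 ≡ 44² = 1936 ≡ 28 (mod 159)
  44^4 ≡ 28² = 784 ≡ 148 (mod 159)
  44^8 ≡ 148² = 21904 ≡ 121 (mod 159)
  44^16 ≡ 121² = 14641 ≡ 13 (mod 159)
  44^32 ≡ 13² = 169 ≡ 10 (mod 159)
  44^64 ≡ 10² = 100 ≡ 100 (mod 159)
111 = 64 + 32 + 8 + 4 + 2 + 1, so 44^111 = 44^64 × 44^32 × 44^8 × 44^4 × 44^2 × 44^1 ≡ 100 × 10 × 121 × 148 × 28 × 44 (mod 159)
Multiplying step by step:
  100 × 10 = 1000 ≡ 46 (mod 159)
  46 × 121 = 5566 ≡ 1 (mod 159)
  1 × 148 = 148 ≡ 148 (mod 159)
  148 × 28 = 4144 ≡ 10 (mod 159)
  10 × 44 = 440 ≡ 122 (mod 159)
Result: 44^111 ≡ 122 (mod 159)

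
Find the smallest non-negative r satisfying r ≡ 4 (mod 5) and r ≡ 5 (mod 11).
M = 5 × 11 = 55. M₁ = 11, y₁ ≡ 1 (mod 5). M₂ = 5, y₂ ≡ 9 (mod 11). r = 4×11×1 + 5×5×9 ≡ 49 (mod 55)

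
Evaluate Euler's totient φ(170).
64

Prime factorization: 170 = 2 × 5 × 17
Using the formula φ(n) = n × Π(1 - 1/p) for each prime factor p:
φ(170) = 170 × (1 - 1/2) × (1 - 1/5) × (1 - 1/17)
φ(170) = 64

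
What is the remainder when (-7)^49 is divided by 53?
Using repeated squaring. (-7) ≡ 46 (mod 53). 49 = 32 + 16 + 1 (binary 110001). Repeated squaring mod 53: 46^1 ≡ 46; 46^2 ≡ 46² = 2116 ≡ 49; 46^4 ≡ 49² = 2401 ≡ 16; 46^8 ≡ 16² = 256 ≡ 44; 46^16 ≡ 44² = 1936 ≡ 28; 46^32 ≡ 28² = 784 ≡ 42. Multiply: (-7)^49 ≡ 46^32 × 46^16 × 46^1 ≡ 42 × 28 × 46 (mod 53): 42 × 28 = 1176 ≡ 10; 10 × 46 = 460 ≡ 36. So (-7)^49 ≡ 36 (mod 53).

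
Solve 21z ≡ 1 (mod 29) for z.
21^(-1) ≡ 18 (mod 29). Verification: 21 × 18 = 378 ≡ 1 (mod 29)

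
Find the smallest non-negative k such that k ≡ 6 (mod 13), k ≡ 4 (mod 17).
123

Using the Chinese Remainder Theorem:
M = product of moduli = 221
For equation 1: M_1 = 17, 17 ≡ 4 (mod 13), inverse of 17 mod 13 is 10 (check: 4 × 10 = 40 ≡ 1 (mod 13))
For equation 2: M_2 = 13, 13 ≡ 13 (mod 17), inverse of 13 mod 17 is 4 (check: 13 × 4 = 52 ≡ 1 (mod 17))
Combine: k ≡ Σ r_i×M_i×(M_i⁻¹ mod m_i) = 6×17×10 + 4×13×4 = 1020 + 208 = 1228
1228 mod 221 = 123
k ≡ 123 (mod 221)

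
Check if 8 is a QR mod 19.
By Euler's criterion: 8^{9} ≡ 18 (mod 19). Since this equals -1 (≡ 18), 8 is not a QR.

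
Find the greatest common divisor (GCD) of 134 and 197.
1

Using the Euclidean algorithm:
134 = 0 × 197 + 134
197 = 1 × 134 + 63
134 = 2 × 63 + 8
63 = 7 × 8 + 7
8 = 1 × 7 + 1
7 = 7 × 1 + 0

GCD(134, 197) = 1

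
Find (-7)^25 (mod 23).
Using Fermat: (-7)^{22} ≡ 1 (mod 23). 25 ≡ 3 (mod 22). So (-7)^{25} ≡ (-7)^{3} ≡ 2 (mod 23)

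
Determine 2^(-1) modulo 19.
2^(-1) ≡ 10 (mod 19). Verification: 2 × 10 = 20 ≡ 1 (mod 19)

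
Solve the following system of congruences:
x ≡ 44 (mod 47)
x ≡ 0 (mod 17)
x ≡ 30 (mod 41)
30124

Using the Chinese Remainder Theorem:
M = product of moduli = 32759
For equation 1: M_1 = 697, 697 ≡ 39 (mod 47), inverse of 697 mod 47 is 41 (check: 39 × 41 = 1599 ≡ 1 (mod 47))
For equation 2: M_2 = 1927, 1927 ≡ 6 (mod 17), inverse of 1927 mod 17 is 3 (check: 6 × 3 = 18 ≡ 1 (mod 17))
For equation 3: M_3 = 799, 799 ≡ 20 (mod 41), inverse of 799 mod 41 is 39 (check: 20 × 39 = 780 ≡ 1 (mod 41))
Combine: x ≡ Σ r_i×M_i×(M_i⁻¹ mod m_i) = 44×697×41 + 0×1927×3 + 30×799×39 = 1257388 + 0 + 934830 = 2192218
2192218 mod 32759 = 30124
x ≡ 30124 (mod 32759)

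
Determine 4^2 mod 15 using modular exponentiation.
2 = 2 (binary 10). Repeated squaring mod 15: 4^1 ≡ 4; 4^2 ≡ 4² = 16 ≡ 1. So 4^2 ≡ 1 (mod 15).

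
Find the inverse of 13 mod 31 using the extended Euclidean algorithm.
Extended GCD: 13(12) + 31(-5) = 1. So 13^(-1) ≡ 12 ≡ 12 (mod 31). Verify: 13 × 12 = 156 ≡ 1 (mod 31)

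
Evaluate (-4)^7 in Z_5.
(-4) ≡ 1 (mod 5). 7 = 4 + 2 + 1 (binary 111). Repeated squaring mod 5: 1^1 ≡ 1; 1^2 ≡ 1² = 1 ≡ 1; 1^4 ≡ 1² = 1 ≡ 1. Multiply: (-4)^7 ≡ 1^4 × 1^2 × 1^1 ≡ 1 × 1 × 1 (mod 5): 1 × 1 = 1 ≡ 1; 1 × 1 = 1 ≡ 1. So (-4)^7 ≡ 1 (mod 5).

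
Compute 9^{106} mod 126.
9

Using successive squaring:
Binary expansion of 106: 1101010
Powers of 9 mod 126 (each is the square of the previous):
  9^1 ≡ 9 (mod 126)
  9^2 ≡ 9² = 81 ≡ 81 (mod 126)
  9^4 ≡ 81² = 6561 ≡ 9 (mod 126)
  9^8 ≡ 9² = 81 ≡ 81 (mod 126)
  9^16 ≡ 81² = 6561 ≡ 9 (mod 126)
  9^32 ≡ 9² = 81 ≡ 81 (mod 126)
  9^64 ≡ 81² = 6561 ≡ 9 (mod 126)
106 = 64 + 32 + 8 + 2, so 9^106 = 9^64 × 9^32 × 9^8 × 9^2 ≡ 9 × 81 × 81 × 81 (mod 126)
Multiplying step by step:
  9 × 81 = 729 ≡ 99 (mod 126)
  99 × 81 = 8019 ≡ 81 (mod 126)
  81 × 81 = 6561 ≡ 9 (mod 126)
Result: 9^106 ≡ 9 (mod 126)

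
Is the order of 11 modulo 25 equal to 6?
No, the actual order is 5, not 6.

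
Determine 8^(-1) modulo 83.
8^(-1) ≡ 52 (mod 83). Verification: 8 × 52 = 416 ≡ 1 (mod 83)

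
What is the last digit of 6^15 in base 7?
Using Fermat: 6^{6} ≡ 1 (mod 7). 15 ≡ 3 (mod 6). So 6^{15} ≡ 6^{3} ≡ 6 (mod 7)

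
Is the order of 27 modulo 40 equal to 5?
No, the actual order is 4, not 5.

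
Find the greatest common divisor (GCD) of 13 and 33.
1

Using the Euclidean algorithm:
13 = 0 × 33 + 13
33 = 2 × 13 + 7
13 = 1 × 7 + 6
7 = 1 × 6 + 1
6 = 6 × 1 + 0

GCD(13, 33) = 1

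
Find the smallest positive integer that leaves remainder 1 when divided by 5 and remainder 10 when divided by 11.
M = 5 × 11 = 55. M₁ = 11, y₁ ≡ 1 (mod 5). M₂ = 5, y₂ ≡ 9 (mod 11). k = 1×11×1 + 10×5×9 ≡ 21 (mod 55). The smallest positive such number is 21.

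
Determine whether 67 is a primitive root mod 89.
p - 1 = 88 has prime divisors 2, 11. Check 67^(88/q) mod 89 for each: 67^(88/2) = 67^44 ≡ 1, 67^(88/11) = 67^8 ≡ 64 (mod 89). Since 67^44 ≡ 1 (mod 89), the order of 67 divides 44 (in fact the order is 11) ≠ 88, so it is not a primitive root.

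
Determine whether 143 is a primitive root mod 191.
p - 1 = 190 has prime divisors 2, 5, 19. Check 143^(190/q) mod 191 for each: 143^(190/2) = 143^95 ≡ 190, 143^(190/5) = 143^38 ≡ 184, 143^(190/19) = 143^10 ≡ 150 (mod 191). None of these is 1, so 143 has order 190 = φ(191), so it is a primitive root mod 191.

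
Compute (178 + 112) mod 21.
17

(178 + 112) = 290
290 mod 21 = 17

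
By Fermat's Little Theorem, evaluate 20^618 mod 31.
By Fermat: 20^{30} ≡ 1 (mod 31). 618 ≡ 18 (mod 30). So 20^{618} ≡ 20^{18} ≡ 2 (mod 31)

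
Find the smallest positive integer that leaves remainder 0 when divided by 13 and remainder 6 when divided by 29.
M = 13 × 29 = 377. M₁ = 29, y₁ ≡ 9 (mod 13). M₂ = 13, y₂ ≡ 9 (mod 29). r = 0×29×9 + 6×13×9 ≡ 325 (mod 377). The smallest positive such number is 325.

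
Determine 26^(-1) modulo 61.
26^(-1) ≡ 54 (mod 61). Verification: 26 × 54 = 1404 ≡ 1 (mod 61)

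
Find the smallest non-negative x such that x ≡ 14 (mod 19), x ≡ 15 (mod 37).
52

Using the Chinese Remainder Theorem:
M = product of moduli = 703
For equation 1: M_1 = 37, 37 ≡ 18 (mod 19), inverse of 37 mod 19 is 18 (check: 18 × 18 = 324 ≡ 1 (mod 19))
For equation 2: M_2 = 19, 19 ≡ 19 (mod 37), inverse of 19 mod 37 is 2 (check: 19 × 2 = 38 ≡ 1 (mod 37))
Combine: x ≡ Σ r_i×M_i×(M_i⁻¹ mod m_i) = 14×37×18 + 15×19×2 = 9324 + 570 = 9894
9894 mod 703 = 52
x ≡ 52 (mod 703)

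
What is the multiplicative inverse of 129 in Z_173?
129^(-1) ≡ 114 (mod 173). Verification: 129 × 114 = 14706 ≡ 1 (mod 173)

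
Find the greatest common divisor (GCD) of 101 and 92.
1

Using the Euclidean algorithm:
101 = 1 × 92 + 9
92 = 10 × 9 + 2
9 = 4 × 2 + 1
2 = 2 × 1 + 0

GCD(101, 92) = 1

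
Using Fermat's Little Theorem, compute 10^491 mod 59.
By Fermat: 10^{58} ≡ 1 (mod 59). 491 = 8×58 + 27. So 10^{491} ≡ 10^{27} ≡ 23 (mod 59)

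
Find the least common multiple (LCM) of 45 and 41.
1845

First find GCD(45, 41) using the Euclidean algorithm:
45 = 1 × 41 + 4
41 = 10 × 4 + 1
4 = 4 × 1 + 0
GCD(45, 41) = 1

LCM formula: LCM(a, b) = (a × b) / GCD(a, b)
LCM(45, 41) = (45 × 41) / 1
LCM(45, 41) = 1845 / 1
LCM(45, 41) = 1845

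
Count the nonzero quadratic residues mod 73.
For prime 73, there are (p-1)/2 = (73-1)/2 = 36 quadratic residues (excluding 0).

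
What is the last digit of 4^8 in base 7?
8 = 8 (binary 1000). Repeated squaring mod 7: 4^1 ≡ 4; 4^2 ≡ 4² = 16 ≡ 2; 4^4 ≡ 2² = 4 ≡ 4; 4^8 ≡ 4² = 16 ≡ 2. So 4^8 ≡ 2 (mod 7).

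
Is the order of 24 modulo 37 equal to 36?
Yes, ord_37(24) = 36.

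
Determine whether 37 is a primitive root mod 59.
p - 1 = 58 has prime divisors 2, 29. Check 37^(58/q) mod 59 for each: 37^(58/2) = 37^29 ≡ 58, 37^(58/29) = 37^2 ≡ 12 (mod 59). None of these is 1, so 37 has order 58 = φ(59), so it is a primitive root mod 59.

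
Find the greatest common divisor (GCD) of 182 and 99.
1

Using the Euclidean algorithm:
182 = 1 × 99 + 83
99 = 1 × 83 + 16
83 = 5 × 16 + 3
16 = 5 × 3 + 1
3 = 3 × 1 + 0

GCD(182, 99) = 1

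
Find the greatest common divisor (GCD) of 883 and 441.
1

Using the Euclidean algorithm:
883 = 2 × 441 + 1
441 = 441 × 1 + 0

GCD(883, 441) = 1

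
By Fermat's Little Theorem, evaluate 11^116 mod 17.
By Fermat: 11^{16} ≡ 1 (mod 17). 116 = 7×16 + 4. So 11^{116} ≡ 11^{4} ≡ 4 (mod 17)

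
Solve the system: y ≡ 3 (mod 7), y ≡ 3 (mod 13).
M = 7 × 13 = 91. M₁ = 13, y₁ ≡ 6 (mod 7). M₂ = 7, y₂ ≡ 2 (mod 13). y = 3×13×6 + 3×7×2 ≡ 3 (mod 91)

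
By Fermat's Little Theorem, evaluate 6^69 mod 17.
By Fermat: 6^{16} ≡ 1 (mod 17). 69 = 4×16 + 5. So 6^{69} ≡ 6^{5} ≡ 7 (mod 17)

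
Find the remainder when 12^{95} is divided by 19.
By Fermat: 12^{18} ≡ 1 (mod 19). 95 = 5×18 + 5. So 12^{95} ≡ 12^{5} ≡ 8 (mod 19)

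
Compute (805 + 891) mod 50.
46

(805 + 891) = 1696
1696 mod 50 = 46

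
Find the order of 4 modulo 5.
Powers of 4 mod 5: 4^1≡4, 4^2≡1. Order = 2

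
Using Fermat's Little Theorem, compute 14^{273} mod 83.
52

By Fermat's Little Theorem, a^(p-1) ≡ 1 (mod p) for prime p and gcd(a, p) = 1
Here p = 83, so 14^82 ≡ 1 (mod 83)
We can reduce the exponent: 273 mod 82 = 27
So 14^273 ≡ 14^27 (mod 83)
Computing: 14^27 mod 83 = 52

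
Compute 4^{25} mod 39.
4

Using successive squaring:
Binary expansion of 25: 11001
Powers of 4 mod 39 (each is the square of the previous):
  4^1 ≡ 4 (mod 39)
  4^2 ≡ 4² = 16 ≡ 16 (mod 39)
  4^4 ≡ 16² = 256 ≡ 22 (mod 39)
  4^8 ≡ 22² = 484 ≡ 16 (mod 39)
  4^16 ≡ 16² = 256 ≡ 22 (mod 39)
25 = 16 + 8 + 1, so 4^25 = 4^16 × 4^8 × 4^1 ≡ 22 × 16 × 4 (mod 39)
Multiplying step by step:
  22 × 16 = 352 ≡ 1 (mod 39)
  1 × 4 = 4 ≡ 4 (mod 39)
Result: 4^25 ≡ 4 (mod 39)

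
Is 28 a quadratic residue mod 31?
By Euler's criterion: 28^{15} ≡ 1 (mod 31). Since this equals 1, 28 is a QR.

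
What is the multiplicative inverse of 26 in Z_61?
54

Using Extended Euclidean Algorithm:
gcd(26, 61) = 1
Bezout coefficients: 26 × -7 + 61 × 3 = 1
So 26 × -7 ≡ 1 (mod 61)
The inverse is -7 mod 61 = 54
Verification: 26 × 54 = 1404 = 23 × 61 + 1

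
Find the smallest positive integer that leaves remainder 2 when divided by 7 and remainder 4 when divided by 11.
M = 7 × 11 = 77. M₁ = 11, y₁ ≡ 2 (mod 7). M₂ = 7, y₂ ≡ 8 (mod 11). t = 2×11×2 + 4×7×8 ≡ 37 (mod 77). The smallest positive such number is 37.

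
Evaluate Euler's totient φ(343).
294

Prime factorization: 343 = 7^3
Using the formula φ(n) = n × Π(1 - 1/p) for each prime factor p:
φ(343) = 343 × (1 - 1/7)
φ(343) = 294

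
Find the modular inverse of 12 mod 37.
12^(-1) ≡ 34 (mod 37). Verification: 12 × 34 = 408 ≡ 1 (mod 37)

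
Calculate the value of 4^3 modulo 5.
3 = 2 + 1 (binary 11). Repeated squaring mod 5: 4^1 ≡ 4; 4^2 ≡ 4² = 16 ≡ 1. Multiply: 4^3 = 4^2 × 4^1 ≡ 1 × 4 (mod 5): 1 × 4 = 4 ≡ 4. So 4^3 ≡ 4 (mod 5).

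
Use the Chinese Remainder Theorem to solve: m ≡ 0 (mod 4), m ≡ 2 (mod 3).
M = 4 × 3 = 12. M₁ = 3, y₁ ≡ 3 (mod 4). M₂ = 4, y₂ ≡ 1 (mod 3). m = 0×3×3 + 2×4×1 ≡ 8 (mod 12)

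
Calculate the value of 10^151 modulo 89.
Using Fermat: 10^{88} ≡ 1 (mod 89). 151 ≡ 63 (mod 88). So 10^{151} ≡ 10^{63} ≡ 72 (mod 89)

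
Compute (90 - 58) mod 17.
15

(90 - 58) = 32
32 mod 17 = 15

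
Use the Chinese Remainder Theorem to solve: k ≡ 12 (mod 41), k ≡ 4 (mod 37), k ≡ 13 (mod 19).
5998

Using the Chinese Remainder Theorem:
M = product of moduli = 28823
For equation 1: M_1 = 703, 703 ≡ 6 (mod 41), inverse of 703 mod 41 is 7 (check: 6 × 7 = 42 ≡ 1 (mod 41))
For equation 2: M_2 = 779, 779 ≡ 2 (mod 37), inverse of 779 mod 37 is 19 (check: 2 × 19 = 38 ≡ 1 (mod 37))
For equation 3: M_3 = 1517, 1517 ≡ 16 (mod 19), inverse of 1517 mod 19 is 6 (check: 16 × 6 = 96 ≡ 1 (mod 19))
Combine: k ≡ Σ r_i×M_i×(M_i⁻¹ mod m_i) = 12×703×7 + 4×779×19 + 13×1517×6 = 59052 + 59204 + 118326 = 236582
236582 mod 28823 = 5998
k ≡ 5998 (mod 28823)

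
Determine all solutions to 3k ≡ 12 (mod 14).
4

Since gcd(3, 14) = 1 divides 12, a solution exists.
Multiply both sides by the inverse of 3 mod 14:
  3^(-1) mod 14 = 5
  x ≡ 5 × 12 ≡ 60 ≡ 4 (mod 14)
Verification: 3 × 4 = 12 = 0 × 14 + 12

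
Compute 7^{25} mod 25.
7

Using successive squaring:
Binary expansion of 25: 11001
Powers of 7 mod 25 (each is the square of the previous):
  7^1 ≡ 7 (mod 25)
  7^2 ≡ 7² = 49 ≡ 24 (mod 25)
  7^4 ≡ 24² = 576 ≡ 1 (mod 25)
  7^8 ≡ 1² = 1 ≡ 1 (mod 25)
  7^16 ≡ 1² = 1 ≡ 1 (mod 25)
25 = 16 + 8 + 1, so 7^25 = 7^16 × 7^8 × 7^1 ≡ 1 × 1 × 7 (mod 25)
Multiplying step by step:
  1 × 1 = 1 ≡ 1 (mod 25)
  1 × 7 = 7 ≡ 7 (mod 25)
Result: 7^25 ≡ 7 (mod 25)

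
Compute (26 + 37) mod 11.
8

(26 + 37) = 63
63 mod 11 = 8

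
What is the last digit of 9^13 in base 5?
Using Fermat: 9^{4} ≡ 1 (mod 5). 13 ≡ 1 (mod 4). So 9^{13} ≡ 9^{1} ≡ 4 (mod 5)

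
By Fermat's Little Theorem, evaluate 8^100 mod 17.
By Fermat: 8^{16} ≡ 1 (mod 17). 100 = 6×16 + 4. So 8^{100} ≡ 8^{4} ≡ 16 (mod 17)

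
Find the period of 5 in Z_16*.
Powers of 5 mod 16: 5^1≡5, 5^2≡9, 5^3≡13, 5^4≡1. Order = 4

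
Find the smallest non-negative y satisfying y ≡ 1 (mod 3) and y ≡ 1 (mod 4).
M = 3 × 4 = 12. M₁ = 4, y₁ ≡ 1 (mod 3). M₂ = 3, y₂ ≡ 3 (mod 4). y = 1×4×1 + 1×3×3 ≡ 1 (mod 12)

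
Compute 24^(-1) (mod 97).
93

Using Extended Euclidean Algorithm:
gcd(24, 97) = 1
Bezout coefficients: 24 × -4 + 97 × 1 = 1
So 24 × -4 ≡ 1 (mod 97)
The inverse is -4 mod 97 = 93
Verification: 24 × 93 = 2232 = 23 × 97 + 1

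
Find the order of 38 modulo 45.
Powers of 38 mod 45: 38^1≡38, 38^2≡4, 38^3≡17, 38^4≡16, 38^5≡23, 38^6≡19, 38^7≡2, 38^8≡31, 38^9≡8, 38^10≡34, 38^11≡32, 38^12≡1. Order = 12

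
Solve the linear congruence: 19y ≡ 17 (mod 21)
2

Since gcd(19, 21) = 1 divides 17, a solution exists.
Multiply both sides by the inverse of 19 mod 21:
  19^(-1) mod 21 = 10
  x ≡ 10 × 17 ≡ 170 ≡ 2 (mod 21)
Verification: 19 × 2 = 38 = 1 × 21 + 17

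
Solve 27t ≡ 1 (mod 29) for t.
27^(-1) ≡ 14 (mod 29). Verification: 27 × 14 = 378 ≡ 1 (mod 29)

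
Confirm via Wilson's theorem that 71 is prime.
(70)! mod 71 = 70. Since this equals -1 (mod 71), Wilson confirms 71 is prime.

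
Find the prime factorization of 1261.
13 × 97

Divide by primes starting from smallest:
1261 ÷ 13 = 97
97 ÷ 97 = 1

1261 = 13 × 97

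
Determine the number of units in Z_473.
420

Prime factorization: 473 = 11 × 43
Using the formula φ(n) = n × Π(1 - 1/p) for each prime factor p:
φ(473) = 473 × (1 - 1/11) × (1 - 1/43)
φ(473) = 420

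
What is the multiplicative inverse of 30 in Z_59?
2

Using Extended Euclidean Algorithm:
gcd(30, 59) = 1
Bezout coefficients: 30 × 2 + 59 × -1 = 1
So 30 × 2 ≡ 1 (mod 59)
The inverse is 2 mod 59 = 2
Verification: 30 × 2 = 60 = 1 × 59 + 1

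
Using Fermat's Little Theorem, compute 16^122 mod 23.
By Fermat: 16^{22} ≡ 1 (mod 23). 122 = 5×22 + 12. So 16^{122} ≡ 16^{12} ≡ 16 (mod 23)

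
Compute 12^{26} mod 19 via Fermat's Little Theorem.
11

By Fermat's Little Theorem, a^(p-1) ≡ 1 (mod p) for prime p and gcd(a, p) = 1
Here p = 19, so 12^18 ≡ 1 (mod 19)
We can reduce the exponent: 26 mod 18 = 8
So 12^26 ≡ 12^8 (mod 19)
Computing: 12^8 mod 19 = 11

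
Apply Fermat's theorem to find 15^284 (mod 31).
By Fermat: 15^{30} ≡ 1 (mod 31). 284 ≡ 14 (mod 30). So 15^{284} ≡ 15^{14} ≡ 2 (mod 31)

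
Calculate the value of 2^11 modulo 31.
Using repeated squaring. 11 = 8 + 2 + 1 (binary 1011). Repeated squaring mod 31: 2^1 ≡ 2; 2^2 ≡ 2² = 4 ≡ 4; 2^4 ≡ 4² = 16 ≡ 16; 2^8 ≡ 16² = 256 ≡ 8. Multiply: 2^11 = 2^8 × 2^2 × 2^1 ≡ 8 × 4 × 2 (mod 31): 8 × 4 = 32 ≡ 1; 1 × 2 = 2 ≡ 2. So 2^11 ≡ 2 (mod 31).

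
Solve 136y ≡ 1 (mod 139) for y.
136^(-1) ≡ 46 (mod 139). Verification: 136 × 46 = 6256 ≡ 1 (mod 139)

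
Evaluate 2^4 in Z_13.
4 = 4 (binary 100). Repeated squaring mod 13: 2^1 ≡ 2; 2^2 ≡ 2² = 4 ≡ 4; 2^4 ≡ 4² = 16 ≡ 3. So 2^4 ≡ 3 (mod 13).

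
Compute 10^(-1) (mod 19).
10^(-1) ≡ 2 (mod 19). Verification: 10 × 2 = 20 ≡ 1 (mod 19)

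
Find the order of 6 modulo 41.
Powers of 6 mod 41: 6^1≡6, 6^2≡36, 6^3≡11, 6^4≡25, 6^5≡27, 6^6≡39, 6^7≡29, 6^8≡10, 6^9≡19, 6^10≡32, 6^11≡28, 6^12≡4, 6^13≡24, 6^14≡21, 6^15≡3, 6^16≡18, 6^17≡26, 6^18≡33, 6^19≡34, 6^20≡40, 6^21≡35, 6^22≡5, 6^23≡30, 6^24≡16, 6^25≡14, 6^26≡2, 6^27≡12, 6^28≡31, 6^29≡22, 6^30≡9, 6^31≡13, 6^32≡37, 6^33≡17, 6^34≡20, 6^35≡38, 6^36≡23, 6^37≡15, 6^38≡8, 6^39≡7, 6^40≡1. Order = 40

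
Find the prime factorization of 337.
337

Divide by primes starting from smallest:
337 ÷ 337 = 1

337 = 337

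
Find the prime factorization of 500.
2^2 × 5^3

Divide by primes starting from smallest:
500 ÷ 2 = 250
250 ÷ 2 = 125
125 ÷ 5 = 25
25 ÷ 5 = 5
5 ÷ 5 = 1

500 = 2^2 × 5^3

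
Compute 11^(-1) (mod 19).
11^(-1) ≡ 7 (mod 19). Verification: 11 × 7 = 77 ≡ 1 (mod 19)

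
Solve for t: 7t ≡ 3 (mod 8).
5

Since gcd(7, 8) = 1 divides 3, a solution exists.
Multiply both sides by the inverse of 7 mod 8:
  7^(-1) mod 8 = 7
  x ≡ 7 × 3 ≡ 21 ≡ 5 (mod 8)
Verification: 7 × 5 = 35 = 4 × 8 + 3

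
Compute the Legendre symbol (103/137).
(103/137) = 103^{68} mod 137 = 1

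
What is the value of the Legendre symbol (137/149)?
(137/149) = 137^{74} mod 149 = -1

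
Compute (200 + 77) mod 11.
2

(200 + 77) = 277
277 mod 11 = 2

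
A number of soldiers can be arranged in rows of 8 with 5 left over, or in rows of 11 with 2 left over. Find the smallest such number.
M = 8 × 11 = 88. M₁ = 11, y₁ ≡ 3 (mod 8). M₂ = 8, y₂ ≡ 7 (mod 11). m = 5×11×3 + 2×8×7 ≡ 13 (mod 88). The smallest positive such number is 13.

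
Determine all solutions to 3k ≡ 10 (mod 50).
20

Since gcd(3, 50) = 1 divides 10, a solution exists.
Multiply both sides by the inverse of 3 mod 50:
  3^(-1) mod 50 = 17
  x ≡ 17 × 10 ≡ 170 ≡ 20 (mod 50)
Verification: 3 × 20 = 60 = 1 × 50 + 10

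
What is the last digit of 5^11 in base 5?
Using repeated squaring. 5 ≡ 0 (mod 5). 11 = 8 + 2 + 1 (binary 1011). Repeated squaring mod 5: 0^1 ≡ 0; 0^2 ≡ 0² = 0 ≡ 0; 0^4 ≡ 0² = 0 ≡ 0; 0^8 ≡ 0² = 0 ≡ 0. Multiply: 5^11 ≡ 0^8 × 0^2 × 0^1 ≡ 0 × 0 × 0 (mod 5): 0 × 0 = 0 ≡ 0; 0 × 0 = 0 ≡ 0. So 5^11 ≡ 0 (mod 5).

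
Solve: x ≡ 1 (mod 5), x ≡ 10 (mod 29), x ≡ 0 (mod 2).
M = 5 × 29 × 2 = 290. M₁ = 58, y₁ ≡ 2 (mod 5). M₂ = 10, y₂ ≡ 3 (mod 29). M₃ = 145, y₃ ≡ 1 (mod 2). x = 1×58×2 + 10×10×3 + 0×145×1 ≡ 126 (mod 290)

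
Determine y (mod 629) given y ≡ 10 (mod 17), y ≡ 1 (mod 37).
112

Using the Chinese Remainder Theorem:
M = product of moduli = 629
For equation 1: M_1 = 37, 37 ≡ 3 (mod 17), inverse of 37 mod 17 is 6 (check: 3 × 6 = 18 ≡ 1 (mod 17))
For equation 2: M_2 = 17, 17 ≡ 17 (mod 37), inverse of 17 mod 37 is 24 (check: 17 × 24 = 408 ≡ 1 (mod 37))
Combine: y ≡ Σ r_i×M_i×(M_i⁻¹ mod m_i) = 10×37×6 + 1×17×24 = 2220 + 408 = 2628
2628 mod 629 = 112
y ≡ 112 (mod 629)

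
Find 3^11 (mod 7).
Using Fermat: 3^{6} ≡ 1 (mod 7). 11 ≡ 5 (mod 6). So 3^{11} ≡ 3^{5} ≡ 5 (mod 7)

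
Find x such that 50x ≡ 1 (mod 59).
50^(-1) ≡ 13 (mod 59). Verification: 50 × 13 = 650 ≡ 1 (mod 59)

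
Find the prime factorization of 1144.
2^3 × 11 × 13

Divide by primes starting from smallest:
1144 ÷ 2 = 572
572 ÷ 2 = 286
286 ÷ 2 = 143
143 ÷ 11 = 13
13 ÷ 13 = 1

1144 = 2^3 × 11 × 13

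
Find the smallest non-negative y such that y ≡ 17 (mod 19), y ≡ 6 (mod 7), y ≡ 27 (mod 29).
1651

Using the Chinese Remainder Theorem:
M = product of moduli = 3857
For equation 1: M_1 = 203, 203 ≡ 13 (mod 19), inverse of 203 mod 19 is 3 (check: 13 × 3 = 39 ≡ 1 (mod 19))
For equation 2: M_2 = 551, 551 ≡ 5 (mod 7), inverse of 551 mod 7 is 3 (check: 5 × 3 = 15 ≡ 1 (mod 7))
For equation 3: M_3 = 133, 133 ≡ 17 (mod 29), inverse of 133 mod 29 is 12 (check: 17 × 12 = 204 ≡ 1 (mod 29))
Combine: y ≡ Σ r_i×M_i×(M_i⁻¹ mod m_i) = 17×203×3 + 6×551×3 + 27×133×12 = 10353 + 9918 + 43092 = 63363
63363 mod 3857 = 1651
y ≡ 1651 (mod 3857)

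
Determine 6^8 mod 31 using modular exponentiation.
8 = 8 (binary 1000). Repeated squaring mod 31: 6^1 ≡ 6; 6^2 ≡ 6² = 36 ≡ 5; 6^4 ≡ 5² = 25 ≡ 25; 6^8 ≡ 25² = 625 ≡ 5. So 6^8 ≡ 5 (mod 31).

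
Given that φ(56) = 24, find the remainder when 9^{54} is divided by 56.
By Euler: 9^{24} ≡ 1 (mod 56) since gcd(9, 56) = 1. 54 = 2×24 + 6. So 9^{54} ≡ 9^{6} ≡ 1 (mod 56)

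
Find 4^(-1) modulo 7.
2

Using Extended Euclidean Algorithm:
gcd(4, 7) = 1
Bezout coefficients: 4 × 2 + 7 × -1 = 1
So 4 × 2 ≡ 1 (mod 7)
The inverse is 2 mod 7 = 2
Verification: 4 × 2 = 8 = 1 × 7 + 1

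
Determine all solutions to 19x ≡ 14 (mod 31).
4

Since gcd(19, 31) = 1 divides 14, a solution exists.
Multiply both sides by the inverse of 19 mod 31:
  19^(-1) mod 31 = 18
  x ≡ 18 × 14 ≡ 252 ≡ 4 (mod 31)
Verification: 19 × 4 = 76 = 2 × 31 + 14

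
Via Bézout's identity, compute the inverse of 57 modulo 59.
Extended GCD: 57(29) + 59(-28) = 1. So 57^(-1) ≡ 29 ≡ 29 (mod 59). Verify: 57 × 29 = 1653 ≡ 1 (mod 59)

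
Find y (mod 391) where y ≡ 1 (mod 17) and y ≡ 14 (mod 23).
M = 17 × 23 = 391. M₁ = 23, y₁ ≡ 3 (mod 17). M₂ = 17, y₂ ≡ 19 (mod 23). y = 1×23×3 + 14×17×19 ≡ 290 (mod 391)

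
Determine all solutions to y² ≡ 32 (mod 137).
The square roots of 32 mod 137 are 124 and 13. Verify: 124² = 15376 ≡ 32 (mod 137)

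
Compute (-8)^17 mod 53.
Using repeated squaring. (-8) ≡ 45 (mod 53). 17 = 16 + 1 (binary 10001). Repeated squaring mod 53: 45^1 ≡ 45; 45^2 ≡ 45² = 2025 ≡ 11; 45^4 ≡ 11² = 121 ≡ 15; 45^8 ≡ 15² = 225 ≡ 13; 45^16 ≡ 13² = 169 ≡ 10. Multiply: (-8)^17 ≡ 45^16 × 45^1 ≡ 10 × 45 (mod 53): 10 × 45 = 450 ≡ 26. So (-8)^17 ≡ 26 (mod 53).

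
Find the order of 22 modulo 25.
Powers of 22 mod 25: 22^1≡22, 22^2≡9, 22^3≡23, 22^4≡6, 22^5≡7, 22^6≡4, 22^7≡13, 22^8≡11, 22^9≡17, 22^10≡24, 22^11≡3, 22^12≡16, 22^13≡2, 22^14≡19, 22^15≡18, 22^16≡21, 22^17≡12, 22^18≡14, 22^19≡8, 22^20≡1. Order = 20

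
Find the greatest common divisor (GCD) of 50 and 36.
2

Using the Euclidean algorithm:
50 = 1 × 36 + 14
36 = 2 × 14 + 8
14 = 1 × 8 + 6
8 = 1 × 6 + 2
6 = 3 × 2 + 0

GCD(50, 36) = 2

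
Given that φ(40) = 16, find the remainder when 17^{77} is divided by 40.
By Euler: 17^{16} ≡ 1 (mod 40) since gcd(17, 40) = 1. 77 = 4×16 + 13. So 17^{77} ≡ 17^{13} ≡ 17 (mod 40)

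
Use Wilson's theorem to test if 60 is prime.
(59)! mod 60 = 0. Since 0 ≢ -1 (mod 60), 60 is not prime.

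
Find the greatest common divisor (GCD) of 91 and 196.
7

Using the Euclidean algorithm:
91 = 0 × 196 + 91
196 = 2 × 91 + 14
91 = 6 × 14 + 7
14 = 2 × 7 + 0

GCD(91, 196) = 7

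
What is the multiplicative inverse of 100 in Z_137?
100^(-1) ≡ 37 (mod 137). Verification: 100 × 37 = 3700 ≡ 1 (mod 137)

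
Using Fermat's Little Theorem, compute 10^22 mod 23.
By Fermat's Little Theorem, 10^{22} ≡ 1 (mod 23) since 23 is prime and gcd(10, 23) = 1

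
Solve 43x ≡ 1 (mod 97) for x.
88

Using Extended Euclidean Algorithm:
gcd(43, 97) = 1
Bezout coefficients: 43 × -9 + 97 × 4 = 1
So 43 × -9 ≡ 1 (mod 97)
The inverse is -9 mod 97 = 88
Verification: 43 × 88 = 3784 = 39 × 97 + 1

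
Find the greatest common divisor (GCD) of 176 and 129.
1

Using the Euclidean algorithm:
176 = 1 × 129 + 47
129 = 2 × 47 + 35
47 = 1 × 35 + 12
35 = 2 × 12 + 11
12 = 1 × 11 + 1
11 = 11 × 1 + 0

GCD(176, 129) = 1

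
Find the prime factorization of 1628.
2^2 × 11 × 37

Divide by primes starting from smallest:
1628 ÷ 2 = 814
814 ÷ 2 = 407
407 ÷ 11 = 37
37 ÷ 37 = 1

1628 = 2^2 × 11 × 37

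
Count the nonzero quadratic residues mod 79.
For prime 79, there are (p-1)/2 = (79-1)/2 = 39 quadratic residues (excluding 0).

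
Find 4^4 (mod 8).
4 = 4 (binary 100). Repeated squaring mod 8: 4^1 ≡ 4; 4^2 ≡ 4² = 16 ≡ 0; 4^4 ≡ 0² = 0 ≡ 0. So 4^4 ≡ 0 (mod 8).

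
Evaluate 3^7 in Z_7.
7 = 4 + 2 + 1 (binary 111). Repeated squaring mod 7: 3^1 ≡ 3; 3^2 ≡ 3² = 9 ≡ 2; 3^4 ≡ 2² = 4 ≡ 4. Multiply: 3^7 = 3^4 × 3^2 × 3^1 ≡ 4 × 2 × 3 (mod 7): 4 × 2 = 8 ≡ 1; 1 × 3 = 3 ≡ 3. So 3^7 ≡ 3 (mod 7).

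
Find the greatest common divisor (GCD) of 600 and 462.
6

Using the Euclidean algorithm:
600 = 1 × 462 + 138
462 = 3 × 138 + 48
138 = 2 × 48 + 42
48 = 1 × 42 + 6
42 = 7 × 6 + 0

GCD(600, 462) = 6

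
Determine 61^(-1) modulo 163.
61^(-1) ≡ 155 (mod 163). Verification: 61 × 155 = 9455 ≡ 1 (mod 163)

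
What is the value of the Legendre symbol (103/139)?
(103/139) = 103^{69} mod 139 = -1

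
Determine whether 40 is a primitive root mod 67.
p - 1 = 66 has prime divisors 2, 3, 11. Check 40^(66/q) mod 67 for each: 40^(66/2) = 40^33 ≡ 1, 40^(66/3) = 40^22 ≡ 1, 40^(66/11) = 40^6 ≡ 24 (mod 67). Since 40^33 ≡ 1 (mod 67), the order of 40 divides 33 (in fact the order is 11) ≠ 66, so it is not a primitive root.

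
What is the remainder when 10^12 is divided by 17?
Using repeated squaring. 12 = 8 + 4 (binary 1100). Repeated squaring mod 17: 10^1 ≡ 10; 10^2 ≡ 10² = 100 ≡ 15; 10^4 ≡ 15² = 225 ≡ 4; 10^8 ≡ 4² = 16 ≡ 16. Multiply: 10^12 = 10^8 × 10^4 ≡ 16 × 4 (mod 17): 16 × 4 = 64 ≡ 13. So 10^12 ≡ 13 (mod 17).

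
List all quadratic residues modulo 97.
QRs mod 97: {1, 2, 3, 4, 6, 8, 9, 11, 12, 16, 18, 22, 24, 25, 27, 31, 32, 33, 35, 36, 43, 44, 47, 48, 49, 50, 53, 54, 61, 62, 64, 65, 66, 70, 72, 73, 75, 79, 81, 85, 86, 88, 89, 91, 93, 94, 95, 96}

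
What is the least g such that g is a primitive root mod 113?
p - 1 = 112 has prime divisors 2, 7. h is a primitive root mod 113 iff h^(112/q) ≢ 1 (mod 113) for each such q.
h = 2: 2^56 ≡ 1, 2^16 ≡ 109 (mod 113); 2^56 ≡ 1, so not a primitive root.
h = 3: 3^56 ≡ 112, 3^16 ≡ 49 (mod 113); none is 1, so 3 has order 112 and is a primitive root.
The smallest primitive root mod 113 is g = 3.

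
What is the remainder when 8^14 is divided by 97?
Using repeated squaring. 14 = 8 + 4 + 2 (binary 1110). Repeated squaring mod 97: 8^1 ≡ 8; 8^2 ≡ 8² = 64 ≡ 64; 8^4 ≡ 64² = 4096 ≡ 22; 8^8 ≡ 22² = 484 ≡ 96. Multiply: 8^14 = 8^8 × 8^4 × 8^2 ≡ 96 × 22 × 64 (mod 97): 96 × 22 = 2112 ≡ 75; 75 × 64 = 4800 ≡ 47. So 8^14 ≡ 47 (mod 97).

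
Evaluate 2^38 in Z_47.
Using repeated squaring. 38 = 32 + 4 + 2 (binary 100110). Repeated squaring mod 47: 2^1 ≡ 2; 2^2 ≡ 2² = 4 ≡ 4; 2^4 ≡ 4² = 16 ≡ 16; 2^8 ≡ 16² = 256 ≡ 21; 2^16 ≡ 21² = 441 ≡ 18; 2^32 ≡ 18² = 324 ≡ 42. Multiply: 2^38 = 2^32 × 2^4 × 2^2 ≡ 42 × 16 × 4 (mod 47): 42 × 16 = 672 ≡ 14; 14 × 4 = 56 ≡ 9. So 2^38 ≡ 9 (mod 47).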